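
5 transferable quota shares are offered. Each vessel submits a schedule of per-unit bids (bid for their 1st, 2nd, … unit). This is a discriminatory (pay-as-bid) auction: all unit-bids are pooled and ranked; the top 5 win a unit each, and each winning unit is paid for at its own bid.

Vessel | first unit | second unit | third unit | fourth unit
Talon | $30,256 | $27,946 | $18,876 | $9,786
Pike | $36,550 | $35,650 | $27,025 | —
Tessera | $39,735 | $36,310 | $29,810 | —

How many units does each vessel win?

Pike 2, Talon 1, Tessera 2

Merging the schedules and taking the best 5: 39,735 (Tessera-1), 36,550 (Pike-1), 36,310 (Tessera-2), 35,650 (Pike-2), 30,256 (Talon-1)
Next rejected bid: $29,810 (not a price — pay-as-bid).
Allocation: Pike 2, Talon 1, Tessera 2.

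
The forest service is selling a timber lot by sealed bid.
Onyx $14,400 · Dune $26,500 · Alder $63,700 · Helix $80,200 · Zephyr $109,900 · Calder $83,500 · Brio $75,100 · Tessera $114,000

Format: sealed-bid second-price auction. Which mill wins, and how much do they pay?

Tessera pays $109,900

Sorting bids: 114,000 (Tessera) > 109,900 (Zephyr) > 83,500 (Calder) > 80,200 (Helix) > 75,100 (Brio) > 63,700 (Alder) > …
Second-price: Tessera pays Zephyr's bid of $109,900.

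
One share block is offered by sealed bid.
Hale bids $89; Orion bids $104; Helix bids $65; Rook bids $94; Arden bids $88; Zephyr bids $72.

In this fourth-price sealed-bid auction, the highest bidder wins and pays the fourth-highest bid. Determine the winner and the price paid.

Orion pays $88

Fourth-price sealed-bid auction: the highest bidder wins and pays the fourth-highest bid.
Sorting bids: 104 (Orion) > 94 (Rook) > 89 (Hale) > 88 (Arden) > 72 (Zephyr) > 65 (Helix)
Orion is highest; pays the fourth-highest bid, $88.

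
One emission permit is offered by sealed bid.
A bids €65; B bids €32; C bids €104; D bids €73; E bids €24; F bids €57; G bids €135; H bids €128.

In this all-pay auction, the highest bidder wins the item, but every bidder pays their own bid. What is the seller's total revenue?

Sorting bids: 135 (G) > 128 (H) > 104 (C) > 73 (D) > 65 (A) > 57 (F) > …
G wins with the top bid; all bids are sunk regardless.
Every bidder forfeits their bid regardless of winning.
Revenue = 65 + 32 + 104 + 73 + 24 + 57 + 135 + 128 = €618.

Total revenue: €618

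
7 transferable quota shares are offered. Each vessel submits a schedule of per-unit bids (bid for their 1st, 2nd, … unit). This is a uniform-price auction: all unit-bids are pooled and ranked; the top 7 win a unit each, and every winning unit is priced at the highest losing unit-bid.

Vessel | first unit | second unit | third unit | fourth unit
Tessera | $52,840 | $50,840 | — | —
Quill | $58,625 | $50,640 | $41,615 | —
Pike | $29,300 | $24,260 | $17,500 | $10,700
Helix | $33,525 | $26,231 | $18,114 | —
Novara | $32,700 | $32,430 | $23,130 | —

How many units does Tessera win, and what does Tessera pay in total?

Pooled unit-bids ranked (top 7): 58,625 (Quill-1), 52,840 (Tessera-1), 50,840 (Tessera-2), 50,640 (Quill-2), 41,615 (Quill-3), 33,525 (Helix-1), 32,700 (Novara-1)
Highest rejected unit-bid = $32,430.
Tessera wins 2 unit(s) at $32,430 each.

Tessera: 2 units, pays $64,860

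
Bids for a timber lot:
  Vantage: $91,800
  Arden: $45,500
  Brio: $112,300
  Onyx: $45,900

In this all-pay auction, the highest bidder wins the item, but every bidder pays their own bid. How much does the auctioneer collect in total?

Rule: the highest bidder wins the item, but every bidder pays their own bid.
Bids in order: 112,300 (Brio) > 91,800 (Vantage) > 45,900 (Onyx) > 45,500 (Arden)
Brio wins with the top bid; all bids are sunk regardless.
Every bidder forfeits their bid regardless of winning.
Revenue = 91,800 + 45,500 + 112,300 + 45,900 = $295,500.

Total revenue: $295,500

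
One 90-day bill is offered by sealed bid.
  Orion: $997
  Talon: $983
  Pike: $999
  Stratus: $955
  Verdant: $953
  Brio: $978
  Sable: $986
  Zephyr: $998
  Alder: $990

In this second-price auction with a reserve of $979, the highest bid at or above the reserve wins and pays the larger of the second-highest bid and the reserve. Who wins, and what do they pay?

Pike pays $998

Sorting bids: 999 (Pike) > 998 (Zephyr) > 997 (Orion) > 990 (Alder) > 986 (Sable) > 983 (Talon) > …
Pike has the top bid at or above the reserve ($999).
Second-highest bid $998 exceeds the reserve $979 → payment $998.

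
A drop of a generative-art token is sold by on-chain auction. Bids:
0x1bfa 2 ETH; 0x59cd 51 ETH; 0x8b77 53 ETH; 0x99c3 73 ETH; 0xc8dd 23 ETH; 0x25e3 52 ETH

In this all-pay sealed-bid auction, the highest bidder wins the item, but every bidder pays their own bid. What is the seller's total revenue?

Total revenue: 254 ETH

All-pay sealed-bid auction: the highest bidder wins the item, but every bidder pays their own bid.
Bids ranked: 73 (0x99c3) > 53 (0x8b77) > 52 (0x25e3) > 51 (0x59cd) > 23 (0xc8dd) > 2 (0x1bfa)
0x99c3 wins with the top bid; all bids are sunk regardless.
Every bidder forfeits their bid regardless of winning.
Revenue = 2 + 51 + 53 + 73 + 23 + 52 = 254 ETH.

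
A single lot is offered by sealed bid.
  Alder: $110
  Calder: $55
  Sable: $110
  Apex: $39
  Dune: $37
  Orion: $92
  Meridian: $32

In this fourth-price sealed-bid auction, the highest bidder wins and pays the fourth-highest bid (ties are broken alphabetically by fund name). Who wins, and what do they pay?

Sorting bids: 110 (Alder) > 110 (Sable) > 92 (Orion) > 55 (Calder) > 39 (Apex) > 37 (Dune) > …
Alder and Sable tie at $110; tie-break gives it to Alder.
Alder wins; payment is bid #4 in the ranking = $55.

Alder pays $55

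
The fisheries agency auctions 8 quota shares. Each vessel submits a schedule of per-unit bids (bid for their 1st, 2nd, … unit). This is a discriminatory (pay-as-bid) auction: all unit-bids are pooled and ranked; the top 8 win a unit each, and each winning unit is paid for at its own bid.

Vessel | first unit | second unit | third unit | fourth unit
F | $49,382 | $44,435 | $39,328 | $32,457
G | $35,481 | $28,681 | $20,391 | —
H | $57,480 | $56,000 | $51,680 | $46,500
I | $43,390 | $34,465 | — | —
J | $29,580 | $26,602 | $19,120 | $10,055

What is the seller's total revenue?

Total revenue: $388,195

Merging the schedules and taking the best 8: 57,480 (H-1), 56,000 (H-2), 51,680 (H-3), 49,382 (F-1), 46,500 (H-4), 44,435 (F-2), 43,390 (I-1), 39,328 (F-3)
Next rejected bid: $35,481 (not a price — pay-as-bid).
Each winning unit pays its own bid.
Revenue = 57,480 + 56,000 + 51,680 + 49,382 + 46,500 + 44,435 + 43,390 + 39,328 = $388,195.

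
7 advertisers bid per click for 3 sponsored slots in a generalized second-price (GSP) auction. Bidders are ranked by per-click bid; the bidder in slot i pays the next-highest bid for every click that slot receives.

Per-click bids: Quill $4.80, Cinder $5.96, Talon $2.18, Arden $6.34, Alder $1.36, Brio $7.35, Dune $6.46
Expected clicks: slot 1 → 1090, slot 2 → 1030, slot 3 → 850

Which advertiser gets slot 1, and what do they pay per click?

Ranked by bid: $7.35 (Brio) > $6.46 (Dune) > $6.34 (Arden) > $5.96 (Cinder) > …
Slot 1 goes to the first-ranked bidder, Brio, who pays the next bid down: $6.46/click.

Brio; $6.46 per click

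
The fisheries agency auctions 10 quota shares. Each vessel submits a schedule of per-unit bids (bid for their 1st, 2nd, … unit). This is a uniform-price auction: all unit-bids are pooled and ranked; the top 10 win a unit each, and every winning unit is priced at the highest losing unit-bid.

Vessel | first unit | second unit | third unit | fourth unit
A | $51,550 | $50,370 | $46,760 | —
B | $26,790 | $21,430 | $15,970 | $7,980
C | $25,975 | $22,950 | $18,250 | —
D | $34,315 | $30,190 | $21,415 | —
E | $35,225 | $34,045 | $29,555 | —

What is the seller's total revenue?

Merging the schedules and taking the best 10: 51,550 (A-1), 50,370 (A-2), 46,760 (A-3), 35,225 (E-1), 34,315 (D-1), 34,045 (E-2), 30,190 (D-2), 29,555 (E-3), 26,790 (B-1), 25,975 (C-1)
First bid not allocated: $22,950.
Allocation: A 3, B 1, C 1, D 2, E 3. Every unit priced at $22,950.
Revenue = 10 × 22,950 = $229,500.

Total revenue: $229,500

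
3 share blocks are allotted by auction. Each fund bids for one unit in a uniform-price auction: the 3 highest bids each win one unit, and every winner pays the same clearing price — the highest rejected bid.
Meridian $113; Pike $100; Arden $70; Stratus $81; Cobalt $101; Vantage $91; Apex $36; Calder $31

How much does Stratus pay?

Bids ranked high→low: 113 (Meridian), 101 (Cobalt), 100 (Pike), 91 (Vantage), 81 (Stratus), …
Winners (3 units): Meridian, Cobalt, Pike.
Highest unsuccessful bid: $91 → clearing price.
Stratus does not win → pays $0.

Stratus pays $0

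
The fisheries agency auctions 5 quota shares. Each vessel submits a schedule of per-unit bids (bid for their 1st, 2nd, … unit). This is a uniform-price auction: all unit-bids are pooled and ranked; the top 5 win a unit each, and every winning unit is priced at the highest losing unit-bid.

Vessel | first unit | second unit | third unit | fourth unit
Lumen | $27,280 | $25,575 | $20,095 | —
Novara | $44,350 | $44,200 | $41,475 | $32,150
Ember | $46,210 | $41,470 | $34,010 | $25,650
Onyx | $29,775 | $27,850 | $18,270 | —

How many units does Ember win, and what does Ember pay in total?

Ember: 2 units, pays $68,020

Pooled unit-bids ranked (top 5): 46,210 (Ember-1), 44,350 (Novara-1), 44,200 (Novara-2), 41,475 (Novara-3), 41,470 (Ember-2)
First bid not allocated: $34,010.
Ember wins 2 unit(s) at $34,010 each.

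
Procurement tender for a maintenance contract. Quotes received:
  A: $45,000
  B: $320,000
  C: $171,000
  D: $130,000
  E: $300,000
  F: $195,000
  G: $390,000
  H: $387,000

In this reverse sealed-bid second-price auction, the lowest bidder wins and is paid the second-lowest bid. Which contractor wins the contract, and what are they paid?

A is paid $130,000

Reverse sealed-bid second-price auction: the lowest bidder wins and is paid the second-lowest bid.
Bids ranked: 45,000 (A) < 130,000 (D) < 171,000 (C) < 195,000 (F) < 300,000 (E) < 320,000 (B) < …
A wins with the lowest bid; price is set by the runner-up at $130,000.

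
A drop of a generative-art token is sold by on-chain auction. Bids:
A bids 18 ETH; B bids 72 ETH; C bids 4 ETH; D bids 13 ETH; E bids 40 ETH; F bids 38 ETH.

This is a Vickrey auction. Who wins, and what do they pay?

B pays 40 ETH

Bids in order: 72 (B) > 40 (E) > 38 (F) > 18 (A) > 13 (D) > 4 (C)
Second-price: B pays E's bid of 40 ETH.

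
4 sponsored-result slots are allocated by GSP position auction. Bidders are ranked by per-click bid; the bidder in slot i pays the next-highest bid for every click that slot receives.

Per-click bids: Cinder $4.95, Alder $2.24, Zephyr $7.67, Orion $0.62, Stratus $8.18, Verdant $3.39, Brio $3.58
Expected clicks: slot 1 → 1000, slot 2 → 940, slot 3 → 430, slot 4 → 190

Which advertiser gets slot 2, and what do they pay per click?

Per-click bids in order: $8.18 (Stratus) > $7.67 (Zephyr) > $4.95 (Cinder) > $3.58 (Brio) > $3.39 (Verdant) > …
Slot 2 goes to the second-ranked bidder, Zephyr, who pays the next bid down: $4.95/click.

Zephyr; $4.95 per click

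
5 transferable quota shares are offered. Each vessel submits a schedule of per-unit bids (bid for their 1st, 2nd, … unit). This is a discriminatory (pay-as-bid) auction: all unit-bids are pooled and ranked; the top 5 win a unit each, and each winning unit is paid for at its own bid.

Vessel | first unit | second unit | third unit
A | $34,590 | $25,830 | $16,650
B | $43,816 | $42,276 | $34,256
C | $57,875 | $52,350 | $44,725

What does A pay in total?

A pays $0

All unit-bids, highest first — top 5: 57,875 (C-1), 52,350 (C-2), 44,725 (C-3), 43,816 (B-1), 42,276 (B-2)
Next rejected bid: $34,590 (not a price — pay-as-bid).
A wins no units.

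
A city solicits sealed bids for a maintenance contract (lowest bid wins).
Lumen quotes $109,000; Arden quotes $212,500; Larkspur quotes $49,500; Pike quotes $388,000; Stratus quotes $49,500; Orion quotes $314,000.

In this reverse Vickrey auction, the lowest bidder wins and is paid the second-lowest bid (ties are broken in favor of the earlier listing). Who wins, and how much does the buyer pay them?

Sorting bids: 49,500 (Larkspur) < 49,500 (Stratus) < 109,000 (Lumen) < 212,500 (Arden) < 314,000 (Orion) < 388,000 (Pike)
Larkspur and Stratus tie at $49,500; tie-break gives it to Larkspur.
Larkspur is lowest; is paid the second-lowest bid, $49,500.

Larkspur is paid $49,500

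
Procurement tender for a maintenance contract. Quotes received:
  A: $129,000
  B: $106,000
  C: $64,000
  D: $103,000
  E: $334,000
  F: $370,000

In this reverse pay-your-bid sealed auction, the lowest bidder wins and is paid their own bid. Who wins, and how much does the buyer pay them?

C is paid $64,000

Rule: the lowest bidder wins and is paid their own bid.
Sorting bids: 64,000 (C) < 103,000 (D) < 106,000 (B) < 129,000 (A) < 334,000 (E) < 370,000 (F)
C has the lowest bid and is paid exactly that: $64,000.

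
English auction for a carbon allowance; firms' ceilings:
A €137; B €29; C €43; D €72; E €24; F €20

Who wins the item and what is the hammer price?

A wins at €72

Rule: the price rises until one bidder remains; the winner pays the price at which the last rival dropped out.
Limits in order: 137 (A) > 72 (D) > 43 (C) > 29 (B) > 24 (E) > 20 (F)
Once the price passes €72, only A is left; the hammer falls at D's limit of €72.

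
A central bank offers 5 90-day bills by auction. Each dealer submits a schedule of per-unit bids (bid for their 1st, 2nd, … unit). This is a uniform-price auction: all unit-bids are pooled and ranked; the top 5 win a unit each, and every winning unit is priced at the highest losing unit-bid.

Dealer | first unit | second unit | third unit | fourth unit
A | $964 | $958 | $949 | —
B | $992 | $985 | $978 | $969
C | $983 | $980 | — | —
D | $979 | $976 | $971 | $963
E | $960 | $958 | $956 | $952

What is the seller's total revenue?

Merging the schedules and taking the best 5: 992 (B-1), 985 (B-2), 983 (C-1), 980 (C-2), 979 (D-1)
Highest rejected unit-bid = $978.
Allocation: B 2, C 2, D 1. Every unit priced at $978.
Revenue = 5 × 978 = $4,890.

Total revenue: $4,890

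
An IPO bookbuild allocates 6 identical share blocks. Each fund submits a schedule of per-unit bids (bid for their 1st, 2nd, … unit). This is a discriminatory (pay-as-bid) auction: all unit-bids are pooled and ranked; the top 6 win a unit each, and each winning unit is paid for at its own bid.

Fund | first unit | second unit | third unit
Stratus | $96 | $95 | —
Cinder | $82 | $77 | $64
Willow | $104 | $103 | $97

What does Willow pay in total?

Willow pays $304

Merging the schedules and taking the best 6: 104 (Willow-1), 103 (Willow-2), 97 (Willow-3), 96 (Stratus-1), 95 (Stratus-2), 82 (Cinder-1)
Next rejected bid: $77 (not a price — pay-as-bid).
Willow's winning unit-bids: 104 + 103 + 97 = $304.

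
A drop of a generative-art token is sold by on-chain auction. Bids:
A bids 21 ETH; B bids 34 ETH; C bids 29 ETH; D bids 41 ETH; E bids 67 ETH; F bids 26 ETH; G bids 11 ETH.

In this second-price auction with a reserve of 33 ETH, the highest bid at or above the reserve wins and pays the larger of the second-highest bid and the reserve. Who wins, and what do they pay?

E pays 41 ETH

Rule: the highest bid at or above the reserve wins and pays the larger of the second-highest bid and the reserve.
Bids ranked: 67 (E) > 41 (D) > 34 (B) > 29 (C) > 26 (F) > 21 (A) > …
Highest eligible bid: E at 67 ETH.
Second-highest bid 41 ETH exceeds the reserve 33 ETH → payment 41 ETH.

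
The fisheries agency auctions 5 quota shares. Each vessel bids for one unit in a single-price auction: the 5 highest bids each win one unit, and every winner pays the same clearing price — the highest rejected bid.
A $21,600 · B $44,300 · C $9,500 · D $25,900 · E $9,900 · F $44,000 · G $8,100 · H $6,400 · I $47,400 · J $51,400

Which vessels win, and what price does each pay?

Ordering the bids: 51,400 (J), 47,400 (I), 44,300 (B), 44,000 (F), 25,900 (D), 21,600 (A), 9,900 (E), …
The 5 highest are J, I, B, F, D.
Clearing price = highest rejected bid = $21,600.

J, I, B, F, D; each pays $21,600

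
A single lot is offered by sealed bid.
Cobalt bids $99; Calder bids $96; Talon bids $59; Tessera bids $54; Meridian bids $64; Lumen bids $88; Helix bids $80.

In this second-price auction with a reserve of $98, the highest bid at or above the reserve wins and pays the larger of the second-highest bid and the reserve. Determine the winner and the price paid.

Cobalt pays $98

Bids in order: 99 (Cobalt) > 96 (Calder) > 88 (Lumen) > 80 (Helix) > 64 (Meridian) > 59 (Talon) > …
Cobalt has the top bid at or above the reserve ($99).
max(second-highest $96, reserve $98) = $98.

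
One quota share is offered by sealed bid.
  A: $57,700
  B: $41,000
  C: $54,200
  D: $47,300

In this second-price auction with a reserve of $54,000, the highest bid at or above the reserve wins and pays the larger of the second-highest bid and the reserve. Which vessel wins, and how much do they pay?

A pays $54,200

Bids in order: 57,700 (A) > 54,200 (C) > 47,300 (D) > 41,000 (B)
Highest eligible bid: A at $57,700.
max(second-highest $54,200, reserve $54,000) = $54,200; the reserve does not bind.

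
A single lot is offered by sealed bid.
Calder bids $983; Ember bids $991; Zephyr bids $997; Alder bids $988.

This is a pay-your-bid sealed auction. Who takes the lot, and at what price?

Zephyr pays $997

Pay-your-bid sealed auction: the highest bidder wins and pays their own bid.
Bids ranked: 997 (Zephyr) > 991 (Ember) > 988 (Alder) > 983 (Calder)
First-price: Zephyr pays what they bid, $997.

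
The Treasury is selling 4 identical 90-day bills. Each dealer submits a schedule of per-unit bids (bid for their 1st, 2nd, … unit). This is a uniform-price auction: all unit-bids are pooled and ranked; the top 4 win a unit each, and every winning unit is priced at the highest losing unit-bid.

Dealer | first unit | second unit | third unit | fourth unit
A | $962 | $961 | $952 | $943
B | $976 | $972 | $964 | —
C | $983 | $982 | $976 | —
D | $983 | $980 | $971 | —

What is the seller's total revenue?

Pooled unit-bids ranked (top 4): 983 (C-1), 983 (D-1), 982 (C-2), 980 (D-2)
Highest rejected unit-bid = $976.
Allocation: C 2, D 2. Every unit priced at $976.
Revenue = 4 × 976 = $3,904.

Total revenue: $3,904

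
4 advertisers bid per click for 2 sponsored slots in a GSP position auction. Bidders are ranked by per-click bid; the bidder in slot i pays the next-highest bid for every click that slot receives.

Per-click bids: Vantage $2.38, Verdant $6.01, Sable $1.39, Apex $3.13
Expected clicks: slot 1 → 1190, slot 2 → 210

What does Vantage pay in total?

Per-click bids in order: $6.01 (Verdant) > $3.13 (Apex) > $2.38 (Vantage) > …
Vantage ranks below slot 2 → no slot, pays nothing.

Vantage pays $0.00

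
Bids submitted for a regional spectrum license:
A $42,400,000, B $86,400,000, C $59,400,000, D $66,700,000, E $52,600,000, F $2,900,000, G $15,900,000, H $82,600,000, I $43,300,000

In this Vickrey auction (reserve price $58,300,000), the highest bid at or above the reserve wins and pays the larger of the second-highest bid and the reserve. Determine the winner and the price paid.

B pays $82,600,000

Rule: the highest bid at or above the reserve wins and pays the larger of the second-highest bid and the reserve.
Bids ranked: 86,400,000 (B) > 82,600,000 (H) > 66,700,000 (D) > 59,400,000 (C) > 52,600,000 (E) > 43,300,000 (I) > …
B has the top bid at or above the reserve ($86,400,000).
Second-highest bid $82,600,000 exceeds the reserve $58,300,000 → payment $82,600,000.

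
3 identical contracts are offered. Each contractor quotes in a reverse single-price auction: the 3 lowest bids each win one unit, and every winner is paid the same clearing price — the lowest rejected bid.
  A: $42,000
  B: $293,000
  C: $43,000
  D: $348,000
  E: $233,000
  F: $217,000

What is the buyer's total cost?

Total cost: $699,000

Ordering the bids: 42,000 (A), 43,000 (C), 217,000 (F), 233,000 (E), 293,000 (B), …
The 3 lowest are A, C, F.
Lowest unsuccessful bid: $233,000 → clearing price.
Total cost = 3 × $233,000 = $699,000.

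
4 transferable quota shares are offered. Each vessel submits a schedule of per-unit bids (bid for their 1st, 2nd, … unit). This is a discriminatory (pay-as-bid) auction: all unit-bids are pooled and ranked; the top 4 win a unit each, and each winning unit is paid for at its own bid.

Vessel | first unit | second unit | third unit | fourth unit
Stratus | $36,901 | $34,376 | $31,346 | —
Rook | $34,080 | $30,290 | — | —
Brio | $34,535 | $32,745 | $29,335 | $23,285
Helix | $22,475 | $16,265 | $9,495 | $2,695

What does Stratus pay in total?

Merging the schedules and taking the best 4: 36,901 (Stratus-1), 34,535 (Brio-1), 34,376 (Stratus-2), 34,080 (Rook-1)
Next rejected bid: $32,745 (not a price — pay-as-bid).
Stratus's winning unit-bids: 36,901 + 34,376 = $71,277.

Stratus pays $71,277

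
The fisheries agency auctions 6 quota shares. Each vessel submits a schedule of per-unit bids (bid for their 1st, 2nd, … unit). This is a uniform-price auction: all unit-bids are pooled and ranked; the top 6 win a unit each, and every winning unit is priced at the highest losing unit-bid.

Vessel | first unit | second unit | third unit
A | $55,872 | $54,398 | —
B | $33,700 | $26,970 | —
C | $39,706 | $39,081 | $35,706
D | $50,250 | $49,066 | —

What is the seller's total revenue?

Pooled unit-bids ranked (top 6): 55,872 (A-1), 54,398 (A-2), 50,250 (D-1), 49,066 (D-2), 39,706 (C-1), 39,081 (C-2)
First bid not allocated: $35,706.
Allocation: A 2, C 2, D 2. Every unit priced at $35,706.
Revenue = 6 × 35,706 = $214,236.

Total revenue: $214,236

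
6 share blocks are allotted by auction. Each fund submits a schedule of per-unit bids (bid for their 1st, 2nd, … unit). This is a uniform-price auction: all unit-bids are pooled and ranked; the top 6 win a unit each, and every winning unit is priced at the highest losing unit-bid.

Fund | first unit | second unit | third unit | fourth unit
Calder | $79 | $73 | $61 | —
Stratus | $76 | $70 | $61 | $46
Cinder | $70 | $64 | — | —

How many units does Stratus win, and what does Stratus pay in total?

Stratus: 2 units, pays $122

Pooled unit-bids ranked (top 6): 79 (Calder-1), 76 (Stratus-1), 73 (Calder-2), 70 (Stratus-2), 70 (Cinder-1), 64 (Cinder-2)
The (k+1)-th unit-bid is $61.
Stratus wins 2 unit(s) at $61 each.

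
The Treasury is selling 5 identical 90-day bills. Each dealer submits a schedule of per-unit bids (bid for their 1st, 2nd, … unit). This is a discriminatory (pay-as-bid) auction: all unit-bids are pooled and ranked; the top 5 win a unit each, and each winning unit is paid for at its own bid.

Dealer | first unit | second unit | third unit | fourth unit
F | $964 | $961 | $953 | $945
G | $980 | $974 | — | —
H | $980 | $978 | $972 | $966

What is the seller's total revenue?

Pooled unit-bids ranked (top 5): 980 (G-1), 980 (H-1), 978 (H-2), 974 (G-2), 972 (H-3)
Next rejected bid: $966 (not a price — pay-as-bid).
Each winning unit pays its own bid.
Revenue = 980 + 980 + 978 + 974 + 972 = $4,884.

Total revenue: $4,884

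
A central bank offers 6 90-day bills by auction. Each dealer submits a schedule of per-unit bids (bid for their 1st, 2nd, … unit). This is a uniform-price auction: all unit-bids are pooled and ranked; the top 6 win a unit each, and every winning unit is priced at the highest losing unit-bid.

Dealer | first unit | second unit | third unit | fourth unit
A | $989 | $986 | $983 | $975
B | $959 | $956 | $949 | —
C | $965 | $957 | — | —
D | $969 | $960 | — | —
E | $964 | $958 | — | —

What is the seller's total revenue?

Total revenue: $5,784

All unit-bids, highest first — top 6: 989 (A-1), 986 (A-2), 983 (A-3), 975 (A-4), 969 (D-1), 965 (C-1)
Highest rejected unit-bid = $964.
Allocation: A 4, C 1, D 1. Every unit priced at $964.
Revenue = 6 × 964 = $5,784.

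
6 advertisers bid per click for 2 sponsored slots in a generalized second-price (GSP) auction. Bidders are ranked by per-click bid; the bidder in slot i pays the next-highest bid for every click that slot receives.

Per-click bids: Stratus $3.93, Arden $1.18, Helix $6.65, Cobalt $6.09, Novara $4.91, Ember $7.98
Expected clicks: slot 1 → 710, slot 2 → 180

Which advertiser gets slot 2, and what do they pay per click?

Ranked by bid: $7.98 (Ember) > $6.65 (Helix) > $6.09 (Cobalt) > …
Slot 2 goes to the second-ranked bidder, Helix, who pays the next bid down: $6.09/click.

Helix; $6.09 per click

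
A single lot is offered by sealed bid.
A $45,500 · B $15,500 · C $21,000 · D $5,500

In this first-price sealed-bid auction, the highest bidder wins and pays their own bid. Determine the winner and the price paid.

Sorting bids: 45,500 (A) > 21,000 (C) > 15,500 (B) > 5,500 (D)
A has the highest bid and pays exactly that: $45,500.

A pays $45,500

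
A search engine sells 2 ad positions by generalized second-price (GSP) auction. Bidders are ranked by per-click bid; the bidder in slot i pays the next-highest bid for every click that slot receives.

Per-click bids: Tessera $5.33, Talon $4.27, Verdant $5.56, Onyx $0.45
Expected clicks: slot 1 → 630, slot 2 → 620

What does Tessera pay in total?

Ranked by bid: $5.56 (Verdant) > $5.33 (Tessera) > $4.27 (Talon) > …
Tessera holds slot 2 → pays next bid $4.27 × 620 clicks = $2647.40.

Tessera pays $2647.40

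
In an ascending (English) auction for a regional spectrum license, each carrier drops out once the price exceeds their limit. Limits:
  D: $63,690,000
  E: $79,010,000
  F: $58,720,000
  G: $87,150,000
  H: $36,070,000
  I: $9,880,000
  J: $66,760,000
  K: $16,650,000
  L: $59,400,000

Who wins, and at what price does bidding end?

G wins at $79,010,000

Limits ranked: 87,150,000 (G) > 79,010,000 (E) > 66,760,000 (J) > 63,690,000 (D) > 59,400,000 (L) > 58,720,000 (F) > …
Once the price passes $79,010,000, only G is left; the hammer falls at E's limit of $79,010,000.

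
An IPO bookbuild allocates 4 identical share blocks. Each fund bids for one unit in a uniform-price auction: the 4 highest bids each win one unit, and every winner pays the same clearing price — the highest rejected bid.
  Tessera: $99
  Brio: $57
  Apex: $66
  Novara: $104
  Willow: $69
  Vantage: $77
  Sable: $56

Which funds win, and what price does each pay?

Novara, Tessera, Vantage, Willow; each pays $66

Sorting: 104 (Novara), 99 (Tessera), 77 (Vantage), 69 (Willow), 66 (Apex), 57 (Brio), …
Top 4: Novara, Tessera, Vantage, Willow.
Highest unsuccessful bid: $66 → clearing price.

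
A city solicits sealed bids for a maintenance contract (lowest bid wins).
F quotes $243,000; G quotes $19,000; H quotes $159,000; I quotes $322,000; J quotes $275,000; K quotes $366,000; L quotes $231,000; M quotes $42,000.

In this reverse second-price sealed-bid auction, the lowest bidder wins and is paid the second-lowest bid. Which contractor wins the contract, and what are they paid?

Rule: the lowest bidder wins and is paid the second-lowest bid.
Bids in order: 19,000 (G) < 42,000 (M) < 159,000 (H) < 231,000 (L) < 243,000 (F) < 275,000 (J) < …
G wins with the lowest bid; price is set by the runner-up at $42,000.

G is paid $42,000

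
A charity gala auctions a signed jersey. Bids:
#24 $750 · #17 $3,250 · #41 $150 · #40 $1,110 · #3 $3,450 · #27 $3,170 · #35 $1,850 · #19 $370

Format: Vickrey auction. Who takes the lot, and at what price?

Sorting bids: 3,450 (#3) > 3,250 (#17) > 3,170 (#27) > 1,850 (#35) > 1,110 (#40) > 750 (#24) > …
#3 wins with the highest bid; price is set by the runner-up at $3,250.

#3 pays $3,250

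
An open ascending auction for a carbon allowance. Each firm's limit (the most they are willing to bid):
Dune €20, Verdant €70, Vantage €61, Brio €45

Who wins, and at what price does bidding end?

Limits in order: 70 (Verdant) > 61 (Vantage) > 45 (Brio) > 20 (Dune)
Bidding ends when Vantage exits at €61; Verdant takes it.

Verdant wins at €61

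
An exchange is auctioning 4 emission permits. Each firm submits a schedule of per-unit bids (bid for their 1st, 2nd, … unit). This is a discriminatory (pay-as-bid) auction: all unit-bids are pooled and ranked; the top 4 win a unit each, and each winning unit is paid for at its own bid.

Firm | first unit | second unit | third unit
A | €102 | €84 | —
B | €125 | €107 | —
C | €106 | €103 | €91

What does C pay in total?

Merging the schedules and taking the best 4: 125 (B-1), 107 (B-2), 106 (C-1), 103 (C-2)
Next rejected bid: €102 (not a price — pay-as-bid).
C's winning unit-bids: 106 + 103 = €209.

C pays €209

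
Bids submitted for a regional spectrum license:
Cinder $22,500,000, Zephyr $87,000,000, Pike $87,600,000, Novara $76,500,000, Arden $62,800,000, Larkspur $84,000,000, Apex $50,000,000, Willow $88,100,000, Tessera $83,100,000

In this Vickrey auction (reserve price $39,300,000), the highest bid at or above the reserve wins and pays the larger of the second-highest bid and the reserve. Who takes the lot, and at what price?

Willow pays $87,600,000

Sorting bids: 88,100,000 (Willow) > 87,600,000 (Pike) > 87,000,000 (Zephyr) > 84,000,000 (Larkspur) > 83,100,000 (Tessera) > 76,500,000 (Novara) > …
Highest eligible bid: Willow at $88,100,000.
max(second-highest $87,600,000, reserve $39,300,000) = $87,600,000; the reserve does not bind.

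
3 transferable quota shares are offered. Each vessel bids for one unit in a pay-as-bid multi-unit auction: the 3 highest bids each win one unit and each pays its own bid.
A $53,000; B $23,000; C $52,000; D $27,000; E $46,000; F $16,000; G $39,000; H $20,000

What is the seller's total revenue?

Ordering the bids: 53,000 (A), 52,000 (C), 46,000 (E), 39,000 (G), 27,000 (D), …
Winners (3 units): A, C, E.
Total revenue = 53,000 + 52,000 + 46,000 = $151,000.

Total revenue: $151,000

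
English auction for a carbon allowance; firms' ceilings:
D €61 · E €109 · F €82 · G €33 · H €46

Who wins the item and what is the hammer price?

Limits in order: 109 (E) > 82 (F) > 61 (D) > 46 (H) > 33 (G)
F is the last rival to drop out, at €82; E remains and wins at that price.

E wins at €82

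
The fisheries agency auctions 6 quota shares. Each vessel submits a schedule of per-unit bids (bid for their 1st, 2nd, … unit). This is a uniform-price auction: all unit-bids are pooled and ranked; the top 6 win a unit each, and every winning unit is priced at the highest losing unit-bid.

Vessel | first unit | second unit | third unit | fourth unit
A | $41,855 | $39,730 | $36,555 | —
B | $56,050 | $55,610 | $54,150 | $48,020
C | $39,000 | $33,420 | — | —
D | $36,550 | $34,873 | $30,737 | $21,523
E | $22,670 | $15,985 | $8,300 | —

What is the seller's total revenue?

Merging the schedules and taking the best 6: 56,050 (B-1), 55,610 (B-2), 54,150 (B-3), 48,020 (B-4), 41,855 (A-1), 39,730 (A-2)
First bid not allocated: $39,000.
Allocation: A 2, B 4. Every unit priced at $39,000.
Revenue = 6 × 39,000 = $234,000.

Total revenue: $234,000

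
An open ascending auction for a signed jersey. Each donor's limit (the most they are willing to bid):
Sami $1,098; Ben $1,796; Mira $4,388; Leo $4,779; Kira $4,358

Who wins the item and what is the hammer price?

Leo wins at $4,388

Rule: the price rises until one bidder remains; the winner pays the price at which the last rival dropped out.
Limits in order: 4,779 (Leo) > 4,388 (Mira) > 4,358 (Kira) > 1,796 (Ben) > 1,098 (Sami)
Bidding ends when Mira exits at $4,388; Leo takes it.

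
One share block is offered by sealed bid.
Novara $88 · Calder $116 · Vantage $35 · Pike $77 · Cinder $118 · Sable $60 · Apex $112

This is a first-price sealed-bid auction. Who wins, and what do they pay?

Cinder pays $118

Sorting bids: 118 (Cinder) > 116 (Calder) > 112 (Apex) > 88 (Novara) > 77 (Pike) > 60 (Sable) > …
First-price: Cinder pays what they bid, $118.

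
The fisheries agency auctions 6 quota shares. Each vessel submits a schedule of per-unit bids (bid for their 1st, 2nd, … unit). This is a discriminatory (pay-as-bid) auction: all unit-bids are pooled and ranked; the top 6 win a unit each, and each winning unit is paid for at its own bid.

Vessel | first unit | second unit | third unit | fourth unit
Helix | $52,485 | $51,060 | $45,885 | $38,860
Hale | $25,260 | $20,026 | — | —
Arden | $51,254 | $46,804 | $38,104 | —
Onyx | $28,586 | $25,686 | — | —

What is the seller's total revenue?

Total revenue: $286,348

Pooled unit-bids ranked (top 6): 52,485 (Helix-1), 51,254 (Arden-1), 51,060 (Helix-2), 46,804 (Arden-2), 45,885 (Helix-3), 38,860 (Helix-4)
Next rejected bid: $38,104 (not a price — pay-as-bid).
Each winning unit pays its own bid.
Revenue = 52,485 + 51,254 + 51,060 + 46,804 + 45,885 + 38,860 = $286,348.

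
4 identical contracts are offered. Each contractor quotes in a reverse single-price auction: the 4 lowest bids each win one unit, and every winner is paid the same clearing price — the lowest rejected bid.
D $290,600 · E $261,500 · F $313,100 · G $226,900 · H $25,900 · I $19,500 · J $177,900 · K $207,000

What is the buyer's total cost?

Ordering the bids: 19,500 (I), 25,900 (H), 177,900 (J), 207,000 (K), 226,900 (G), 261,500 (E), …
The 4 lowest are I, H, J, K.
First losing bid is G's $226,900, which sets the uniform price.
Total cost = 4 × $226,900 = $907,600.

Total cost: $907,600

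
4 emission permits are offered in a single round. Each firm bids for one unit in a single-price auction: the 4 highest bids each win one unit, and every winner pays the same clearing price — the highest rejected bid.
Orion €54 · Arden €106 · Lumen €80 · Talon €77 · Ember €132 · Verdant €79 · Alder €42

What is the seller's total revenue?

Sorting: 132 (Ember), 106 (Arden), 80 (Lumen), 79 (Verdant), 77 (Talon), 54 (Orion), …
Top 4: Ember, Arden, Lumen, Verdant.
Clearing price = highest rejected bid = €77.
Total revenue = 4 × €77 = €308.

Total revenue: €308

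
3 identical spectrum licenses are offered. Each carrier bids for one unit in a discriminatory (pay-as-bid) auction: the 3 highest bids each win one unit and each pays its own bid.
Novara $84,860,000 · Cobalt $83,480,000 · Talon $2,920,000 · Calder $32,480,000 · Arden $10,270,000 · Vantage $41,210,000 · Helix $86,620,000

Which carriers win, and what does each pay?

Bids ranked high→low: 86,620,000 (Helix), 84,860,000 (Novara), 83,480,000 (Cobalt), 41,210,000 (Vantage), 32,480,000 (Calder), …
Winners (3 units): Helix, Novara, Cobalt.
Each winner pays its own bid: Helix $86,620,000, Novara $84,860,000, Cobalt $83,480,000.

Helix $86,620,000, Novara $84,860,000, Cobalt $83,480,000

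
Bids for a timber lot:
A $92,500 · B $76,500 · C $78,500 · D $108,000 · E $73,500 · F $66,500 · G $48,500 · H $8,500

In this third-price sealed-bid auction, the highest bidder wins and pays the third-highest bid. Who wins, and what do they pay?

Bids in order: 108,000 (D) > 92,500 (A) > 78,500 (C) > 76,500 (B) > 73,500 (E) > 66,500 (F) > …
D is highest; pays the third-highest bid, $78,500.

D pays $78,500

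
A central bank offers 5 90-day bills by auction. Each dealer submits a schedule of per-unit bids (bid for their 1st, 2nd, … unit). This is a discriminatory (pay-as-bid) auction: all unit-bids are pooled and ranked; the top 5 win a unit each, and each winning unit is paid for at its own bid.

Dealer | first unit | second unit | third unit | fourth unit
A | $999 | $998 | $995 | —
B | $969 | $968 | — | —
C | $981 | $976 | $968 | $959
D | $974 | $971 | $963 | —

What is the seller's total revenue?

Pooled unit-bids ranked (top 5): 999 (A-1), 998 (A-2), 995 (A-3), 981 (C-1), 976 (C-2)
Next rejected bid: $974 (not a price — pay-as-bid).
Each winning unit pays its own bid.
Revenue = 999 + 998 + 995 + 981 + 976 = $4,949.

Total revenue: $4,949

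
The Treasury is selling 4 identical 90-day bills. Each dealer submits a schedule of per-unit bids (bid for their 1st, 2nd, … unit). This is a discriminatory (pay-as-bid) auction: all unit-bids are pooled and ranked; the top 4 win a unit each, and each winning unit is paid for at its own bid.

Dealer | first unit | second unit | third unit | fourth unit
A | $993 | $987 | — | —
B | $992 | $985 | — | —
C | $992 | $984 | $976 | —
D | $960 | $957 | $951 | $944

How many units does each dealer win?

All unit-bids, highest first — top 4: 993 (A-1), 992 (B-1), 992 (C-1), 987 (A-2)
Next rejected bid: $985 (not a price — pay-as-bid).
Allocation: A 2, B 1, C 1.

A 2, B 1, C 1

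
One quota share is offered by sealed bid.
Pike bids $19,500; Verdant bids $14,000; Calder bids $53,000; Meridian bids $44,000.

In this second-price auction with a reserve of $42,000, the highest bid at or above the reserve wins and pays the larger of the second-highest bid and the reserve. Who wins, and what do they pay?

Calder pays $44,000

Bids in order: 53,000 (Calder) > 44,000 (Meridian) > 19,500 (Pike) > 14,000 (Verdant)
Calder has the top bid at or above the reserve ($53,000).
Second-highest bid $44,000 exceeds the reserve $42,000 → payment $44,000.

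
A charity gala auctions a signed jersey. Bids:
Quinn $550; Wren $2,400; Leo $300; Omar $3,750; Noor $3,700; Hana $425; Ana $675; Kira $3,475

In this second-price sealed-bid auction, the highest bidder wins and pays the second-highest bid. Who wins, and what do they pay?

Omar pays $3,700

Bids in order: 3,750 (Omar) > 3,700 (Noor) > 3,475 (Kira) > 2,400 (Wren) > 675 (Ana) > 550 (Quinn) > …
Omar wins with the highest bid; price is set by the runner-up at $3,700.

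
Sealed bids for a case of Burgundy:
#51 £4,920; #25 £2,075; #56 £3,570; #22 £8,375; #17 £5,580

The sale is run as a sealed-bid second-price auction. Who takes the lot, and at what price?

#22 pays £5,580

Rule: the highest bidder wins and pays the second-highest bid.
Sorting bids: 8,375 (#22) > 5,580 (#17) > 4,920 (#51) > 3,570 (#56) > 2,075 (#25)
Second-price: #22 pays #17's bid of £5,580.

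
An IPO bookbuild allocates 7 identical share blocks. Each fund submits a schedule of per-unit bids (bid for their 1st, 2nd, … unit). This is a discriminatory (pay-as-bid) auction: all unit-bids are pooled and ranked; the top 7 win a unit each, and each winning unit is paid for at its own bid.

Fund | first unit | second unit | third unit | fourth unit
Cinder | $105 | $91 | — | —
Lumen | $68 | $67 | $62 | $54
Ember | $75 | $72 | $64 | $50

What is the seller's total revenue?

Total revenue: $542

Pooled unit-bids ranked (top 7): 105 (Cinder-1), 91 (Cinder-2), 75 (Ember-1), 72 (Ember-2), 68 (Lumen-1), 67 (Lumen-2), 64 (Ember-3)
Next rejected bid: $62 (not a price — pay-as-bid).
Each winning unit pays its own bid.
Revenue = 105 + 91 + 75 + 72 + 68 + 67 + 64 = $542.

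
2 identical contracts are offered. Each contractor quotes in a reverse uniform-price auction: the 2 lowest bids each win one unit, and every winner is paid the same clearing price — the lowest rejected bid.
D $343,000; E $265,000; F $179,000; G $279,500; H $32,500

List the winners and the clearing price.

Ordering the bids: 32,500 (H), 179,000 (F), 265,000 (E), 279,500 (G), …
The 2 lowest are H, F.
First losing bid is E's $265,000, which sets the uniform price.

H, F; each is paid $265,000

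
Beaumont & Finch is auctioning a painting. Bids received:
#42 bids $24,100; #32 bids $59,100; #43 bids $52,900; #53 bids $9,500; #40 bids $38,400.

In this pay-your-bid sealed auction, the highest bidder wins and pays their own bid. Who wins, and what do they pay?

Sorting bids: 59,100 (#32) > 52,900 (#43) > 38,400 (#40) > 24,100 (#42) > 9,500 (#53)
#32 has the highest bid and pays exactly that: $59,100.

#32 pays $59,100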